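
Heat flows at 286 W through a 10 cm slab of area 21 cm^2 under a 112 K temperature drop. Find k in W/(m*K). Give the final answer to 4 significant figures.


k = Q*L / (A*dT)
L = 0.1 m, A = 2.1e-03 m^2
k = 286 * 0.1 / (2.1e-03 * 112)
k = 121.6 W/(m*K)


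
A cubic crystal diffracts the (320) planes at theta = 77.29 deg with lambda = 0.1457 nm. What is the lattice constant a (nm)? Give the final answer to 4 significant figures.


d = lambda / (2*sin(theta))
d = 0.1457 / (2*sin(77.29 deg))
d = 0.0746799 nm
a = d * sqrt(h^2+k^2+l^2) = 0.0746799 * sqrt(13)
a = 0.2693 nm


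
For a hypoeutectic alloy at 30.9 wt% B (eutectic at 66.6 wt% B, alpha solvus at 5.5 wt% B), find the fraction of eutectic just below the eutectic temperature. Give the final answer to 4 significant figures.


f_primary = (C_e - C0) / (C_e - C_alpha_max)
f_primary = (66.6 - 30.9) / (66.6 - 5.5)
f_primary = 0.584288
f_eutectic = 1 - 0.584288 = 0.4157


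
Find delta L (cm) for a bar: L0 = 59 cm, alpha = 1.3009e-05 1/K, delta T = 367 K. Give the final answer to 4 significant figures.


dL = L0 * alpha * dT
dL = 59 * 1.3009e-05 * 367
dL = 0.2817 cm


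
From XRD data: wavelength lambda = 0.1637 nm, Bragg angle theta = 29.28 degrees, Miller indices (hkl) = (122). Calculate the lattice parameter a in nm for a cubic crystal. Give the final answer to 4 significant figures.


d = lambda / (2*sin(theta))
d = 0.1637 / (2*sin(29.28 deg))
d = 0.167356 nm
a = d * sqrt(h^2+k^2+l^2) = 0.167356 * sqrt(9)
a = 0.5021 nm


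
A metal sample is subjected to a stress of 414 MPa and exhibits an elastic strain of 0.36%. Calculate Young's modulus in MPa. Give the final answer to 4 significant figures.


E = sigma / epsilon
epsilon = 0.36% = 3.6e-03
E = 414 / 3.6e-03
E = 115000 MPa


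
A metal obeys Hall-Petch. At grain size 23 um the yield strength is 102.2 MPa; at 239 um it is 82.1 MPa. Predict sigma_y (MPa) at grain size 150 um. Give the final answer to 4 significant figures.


sigma_y = sigma0 + k / sqrt(d)
1/sqrt(d1) = 1/sqrt(2.3e-05) = 208.514;  1/sqrt(d2) = 64.6846
k = (sigma1 - sigma2) / (1/sqrt(d1) - 1/sqrt(d2)) = (102.2 - 82.1) / (208.514 - 64.6846) = 0.139749 MPa*m^0.5
sigma0 = sigma1 - k/sqrt(d1) = 102.2 - 0.139749*208.514 = 73.0604 MPa
sigma_y(d3) = 73.0604 + 0.139749 / sqrt(1.5e-04) = 84.47 MPa


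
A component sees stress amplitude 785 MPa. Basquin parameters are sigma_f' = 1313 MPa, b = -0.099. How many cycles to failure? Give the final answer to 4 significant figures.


sigma_a = sigma_f' * (2*Nf)^b
2*Nf = (sigma_a / sigma_f')^(1/b)
2*Nf = (785 / 1313)^(1/-0.099)
2*Nf = 180.516
Nf = 90.26 cycles


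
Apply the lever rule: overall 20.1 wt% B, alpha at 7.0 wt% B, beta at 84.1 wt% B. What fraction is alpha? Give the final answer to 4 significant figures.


f_alpha = (C_beta - C0) / (C_beta - C_alpha)
f_alpha = (84.1 - 20.1) / (84.1 - 7.0)
f_alpha = 0.8301


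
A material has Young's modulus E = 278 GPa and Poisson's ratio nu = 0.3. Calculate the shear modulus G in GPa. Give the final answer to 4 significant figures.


G = E / (2*(1+nu))
G = 278 / (2*(1+0.3))
G = 106.9 GPa


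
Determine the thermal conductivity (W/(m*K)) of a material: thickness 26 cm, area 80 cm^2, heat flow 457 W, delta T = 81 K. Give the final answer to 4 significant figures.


k = Q*L / (A*dT)
L = 0.26 m, A = 8e-03 m^2
k = 457 * 0.26 / (8e-03 * 81)
k = 183.4 W/(m*K)


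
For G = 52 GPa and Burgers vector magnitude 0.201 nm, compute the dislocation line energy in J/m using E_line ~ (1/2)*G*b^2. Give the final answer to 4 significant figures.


E = G*b^2/2
b = 0.201 nm = 2.01e-10 m
G = 52 GPa = 5.2e+10 Pa
E = 0.5 * 5.2e+10 * (2.01e-10)^2
E = 1.05e-09 J/m


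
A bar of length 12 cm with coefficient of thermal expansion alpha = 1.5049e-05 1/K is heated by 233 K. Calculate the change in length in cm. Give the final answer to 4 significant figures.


dL = L0 * alpha * dT
dL = 12 * 1.5049e-05 * 233
dL = 0.04208 cm


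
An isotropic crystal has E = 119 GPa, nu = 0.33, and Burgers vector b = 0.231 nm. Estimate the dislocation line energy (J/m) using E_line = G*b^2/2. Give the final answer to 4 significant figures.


Step 1: G = E / (2*(1+nu))
G = 119 / (2*(1+0.33)) = 44.7368 GPa = 4.47368e+10 Pa
Step 2: E_line = G*b^2/2
b = 0.231 nm = 2.31e-10 m
E_line = 0.5 * 4.47368e+10 * (2.31e-10)^2 = 1.194e-09 J/m


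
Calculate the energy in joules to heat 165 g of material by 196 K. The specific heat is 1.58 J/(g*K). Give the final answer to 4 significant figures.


Q = m * cp * dT
Q = 165 * 1.58 * 196
Q = 51100 J


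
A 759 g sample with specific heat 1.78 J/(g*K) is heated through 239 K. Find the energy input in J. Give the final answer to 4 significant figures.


Q = m * cp * dT
Q = 759 * 1.78 * 239
Q = 322900 J


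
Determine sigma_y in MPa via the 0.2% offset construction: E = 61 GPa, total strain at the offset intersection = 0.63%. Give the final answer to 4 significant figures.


Offset strain = 0.002
Elastic strain at yield = total_strain - offset = 6.3e-03 - 0.002 = 4.3e-03
sigma_y = E * elastic_strain = 61000 * 4.3e-03
sigma_y = 262.3 MPa


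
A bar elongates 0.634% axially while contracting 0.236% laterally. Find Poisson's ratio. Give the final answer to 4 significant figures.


nu = -epsilon_lat / epsilon_axial
Lateral strain is contraction (negative), so using magnitudes:
nu = 0.236 / 0.634
nu = 0.3722


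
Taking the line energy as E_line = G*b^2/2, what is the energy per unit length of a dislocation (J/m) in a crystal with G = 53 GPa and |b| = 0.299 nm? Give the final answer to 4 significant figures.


E = G*b^2/2
b = 0.299 nm = 2.99e-10 m
G = 53 GPa = 5.3e+10 Pa
E = 0.5 * 5.3e+10 * (2.99e-10)^2
E = 2.369e-09 J/m


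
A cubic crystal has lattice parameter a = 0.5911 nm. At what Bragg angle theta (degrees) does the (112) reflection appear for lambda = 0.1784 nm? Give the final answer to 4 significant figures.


d = a / sqrt(h^2+k^2+l^2)
d = 0.5911 / sqrt(6) = 0.241316 nm
lambda = 2*d*sin(theta)  =>  sin(theta) = lambda / (2*d)
sin(theta) = 0.1784 / (2 * 0.241316) = 0.36964
theta = 21.69 deg


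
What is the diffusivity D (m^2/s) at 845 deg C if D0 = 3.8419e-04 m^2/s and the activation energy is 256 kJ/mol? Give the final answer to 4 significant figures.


D = D0 * exp(-Qd / (R*T))
T = 1118.15 K
D = 3.8419e-04 * exp(-256e3 / (8.314 * 1118.15))
D = 4.217e-16 m^2/s


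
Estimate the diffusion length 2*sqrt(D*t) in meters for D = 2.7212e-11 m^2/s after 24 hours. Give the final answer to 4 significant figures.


t = 24 hr = 86400 s
Diffusion length = 2*sqrt(D*t)
= 2*sqrt(2.7212e-11 * 86400)
= 3.067e-03 m


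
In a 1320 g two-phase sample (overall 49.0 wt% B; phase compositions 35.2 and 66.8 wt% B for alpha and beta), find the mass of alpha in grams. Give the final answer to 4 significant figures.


f_alpha = (C_beta - C0) / (C_beta - C_alpha)
f_alpha = (66.8 - 49.0) / (66.8 - 35.2) = 0.563291
m_alpha = f_alpha * m_total = 0.563291 * 1320 = 743.5 g


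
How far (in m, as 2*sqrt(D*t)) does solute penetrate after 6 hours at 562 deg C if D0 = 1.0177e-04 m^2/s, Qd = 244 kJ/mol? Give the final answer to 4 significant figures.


Step 1: D = D0 * exp(-Qd/(R*T))
T = 835.15 K
D = 1.0177e-04 * exp(-244e3 / (8.314 * 835.15)) = 5.57231e-20 m^2/s
Step 2: L = 2*sqrt(D*t)
t = 6 h = 21600 s
L = 2*sqrt(5.57231e-20 * 21600) = 6.939e-08 m


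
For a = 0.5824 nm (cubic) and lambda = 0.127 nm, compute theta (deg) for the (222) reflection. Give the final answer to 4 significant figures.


d = a / sqrt(h^2+k^2+l^2)
d = 0.5824 / sqrt(12) = 0.168124 nm
lambda = 2*d*sin(theta)  =>  sin(theta) = lambda / (2*d)
sin(theta) = 0.127 / (2 * 0.168124) = 0.377697
theta = 22.19 deg


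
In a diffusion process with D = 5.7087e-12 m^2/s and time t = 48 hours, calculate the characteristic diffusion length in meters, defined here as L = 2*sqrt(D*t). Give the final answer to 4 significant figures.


t = 48 hr = 172800 s
Diffusion length = 2*sqrt(D*t)
= 2*sqrt(5.7087e-12 * 172800)
= 1.986e-03 m


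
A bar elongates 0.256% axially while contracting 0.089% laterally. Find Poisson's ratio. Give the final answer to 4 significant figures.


nu = -epsilon_lat / epsilon_axial
Lateral strain is contraction (negative), so using magnitudes:
nu = 0.089 / 0.256
nu = 0.3477


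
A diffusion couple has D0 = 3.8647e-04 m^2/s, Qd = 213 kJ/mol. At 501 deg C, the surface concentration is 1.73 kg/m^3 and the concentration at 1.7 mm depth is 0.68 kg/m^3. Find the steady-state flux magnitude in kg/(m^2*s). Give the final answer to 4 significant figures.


Step 1: D = D0 * exp(-Qd/(R*T))
T = 501 + 273.15 = 774.15 K
D = 3.8647e-04 * exp(-213e3 / (8.314 * 774.15)) = 1.63958e-18 m^2/s
Step 2: J = D * (C1 - C2) / dx
J = 1.63958e-18 * (1.73 - 0.68) / 1.7e-03
J = 1.013e-15 kg/(m^2*s)


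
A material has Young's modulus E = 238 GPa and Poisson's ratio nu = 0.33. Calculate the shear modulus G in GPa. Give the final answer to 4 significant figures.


G = E / (2*(1+nu))
G = 238 / (2*(1+0.33))
G = 89.47 GPa


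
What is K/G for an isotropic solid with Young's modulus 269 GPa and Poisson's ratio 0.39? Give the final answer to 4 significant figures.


G = E / (2*(1+nu))
G = 269 / (2*(1+0.39)) = 96.7626 GPa
K = E / (3*(1-2*nu))
K = 269 / (3*(1-2*0.39)) = 407.576 GPa
K/G = 407.576 / 96.7626 = 4.212


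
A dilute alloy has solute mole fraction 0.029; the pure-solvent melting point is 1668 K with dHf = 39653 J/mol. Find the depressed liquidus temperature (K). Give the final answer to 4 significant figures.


dT = R*Tm^2*x / dHf
dT = 8.314 * 1668^2 * 0.029 / 39653
dT = 16.917 K
T_new = 1668 - 16.917 = 1651 K


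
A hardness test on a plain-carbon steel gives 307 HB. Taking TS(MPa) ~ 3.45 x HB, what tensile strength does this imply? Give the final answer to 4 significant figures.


TS (MPa) = 3.45 * HB
TS = 3.45 * 307
TS = 1059 MPa


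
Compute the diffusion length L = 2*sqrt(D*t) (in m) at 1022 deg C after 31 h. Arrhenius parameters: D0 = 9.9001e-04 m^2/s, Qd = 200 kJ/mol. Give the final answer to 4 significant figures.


Step 1: D = D0 * exp(-Qd/(R*T))
T = 1295.15 K
D = 9.9001e-04 * exp(-200e3 / (8.314 * 1295.15)) = 8.49487e-12 m^2/s
Step 2: L = 2*sqrt(D*t)
t = 31 h = 111600 s
L = 2*sqrt(8.49487e-12 * 111600) = 1.947e-03 m


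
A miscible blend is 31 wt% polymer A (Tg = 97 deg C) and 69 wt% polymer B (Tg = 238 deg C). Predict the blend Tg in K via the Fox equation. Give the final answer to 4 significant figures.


1/Tg = w1/Tg1 + w2/Tg2 (in Kelvin)
Tg1 = 370.15 K, Tg2 = 511.15 K
1/Tg = 0.31/370.15 + 0.69/511.15
Tg = 457.2 K


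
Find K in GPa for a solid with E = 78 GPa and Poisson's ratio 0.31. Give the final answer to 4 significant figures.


K = E / (3*(1-2*nu))
K = 78 / (3*(1-2*0.31))
K = 68.42 GPa


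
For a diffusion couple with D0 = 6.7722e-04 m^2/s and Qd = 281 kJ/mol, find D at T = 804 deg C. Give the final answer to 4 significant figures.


D = D0 * exp(-Qd / (R*T))
T = 1077.15 K
D = 6.7722e-04 * exp(-281e3 / (8.314 * 1077.15))
D = 1.598e-17 m^2/s


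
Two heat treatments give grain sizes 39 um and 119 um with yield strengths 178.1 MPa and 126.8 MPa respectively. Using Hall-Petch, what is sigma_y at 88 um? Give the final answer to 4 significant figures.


sigma_y = sigma0 + k / sqrt(d)
1/sqrt(d1) = 1/sqrt(3.9e-05) = 160.128;  1/sqrt(d2) = 91.6698
k = (sigma1 - sigma2) / (1/sqrt(d1) - 1/sqrt(d2)) = (178.1 - 126.8) / (160.128 - 91.6698) = 0.749361 MPa*m^0.5
sigma0 = sigma1 - k/sqrt(d1) = 178.1 - 0.749361*160.128 = 58.1062 MPa
sigma_y(d3) = 58.1062 + 0.749361 / sqrt(8.8e-05) = 138 MPa


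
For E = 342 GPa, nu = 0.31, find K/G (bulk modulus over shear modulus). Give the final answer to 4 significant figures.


G = E / (2*(1+nu))
G = 342 / (2*(1+0.31)) = 130.534 GPa
K = E / (3*(1-2*nu))
K = 342 / (3*(1-2*0.31)) = 300 GPa
K/G = 300 / 130.534 = 2.298


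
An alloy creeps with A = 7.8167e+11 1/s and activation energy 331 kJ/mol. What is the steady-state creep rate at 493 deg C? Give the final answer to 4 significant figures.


rate = A * exp(-Q / (R*T))
T = 493 + 273.15 = 766.15 K
rate = 7.8167e+11 * exp(-331e3 / (8.314 * 766.15))
rate = 2.115e-11 1/s


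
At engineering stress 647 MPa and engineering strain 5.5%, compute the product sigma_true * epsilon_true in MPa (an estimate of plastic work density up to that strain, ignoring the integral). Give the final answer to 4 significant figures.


sigma_true = sigma_eng * (1 + epsilon_eng)
sigma_true = 647 * (1 + 0.055) = 682.585 MPa
epsilon_true = ln(1 + epsilon_eng)
epsilon_true = ln(1 + 0.055) = 0.0535408
sigma_true * epsilon_true = 682.585 * 0.0535408 = 36.55 MPa


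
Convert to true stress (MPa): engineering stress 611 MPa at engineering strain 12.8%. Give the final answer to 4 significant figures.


sigma_true = sigma_eng * (1 + epsilon_eng)
sigma_true = 611 * (1 + 0.128)
sigma_true = 689.2 MPa


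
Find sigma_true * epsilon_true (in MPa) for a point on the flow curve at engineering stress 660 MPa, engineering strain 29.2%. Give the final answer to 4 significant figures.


sigma_true = sigma_eng * (1 + epsilon_eng)
sigma_true = 660 * (1 + 0.292) = 852.72 MPa
epsilon_true = ln(1 + epsilon_eng)
epsilon_true = ln(1 + 0.292) = 0.256191
sigma_true * epsilon_true = 852.72 * 0.256191 = 218.5 MPa


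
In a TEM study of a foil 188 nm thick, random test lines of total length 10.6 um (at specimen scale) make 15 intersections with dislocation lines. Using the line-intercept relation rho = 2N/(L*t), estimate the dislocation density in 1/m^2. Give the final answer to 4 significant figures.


rho = 2N / (L * t)
L = 10.6 um = 1.06e-05 m, t = 188 nm = 1.88e-07 m
rho = 2 * 15 / (1.06e-05 * 1.88e-07)
rho = 1.505e+13 1/m^2


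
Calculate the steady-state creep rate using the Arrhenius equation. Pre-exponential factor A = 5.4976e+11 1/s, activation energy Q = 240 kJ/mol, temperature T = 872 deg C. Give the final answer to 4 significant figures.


rate = A * exp(-Q / (R*T))
T = 872 + 273.15 = 1145.15 K
rate = 5.4976e+11 * exp(-240e3 / (8.314 * 1145.15))
rate = 6.201 1/s


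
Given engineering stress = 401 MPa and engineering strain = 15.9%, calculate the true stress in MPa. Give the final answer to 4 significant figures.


sigma_true = sigma_eng * (1 + epsilon_eng)
sigma_true = 401 * (1 + 0.159)
sigma_true = 464.8 MPa


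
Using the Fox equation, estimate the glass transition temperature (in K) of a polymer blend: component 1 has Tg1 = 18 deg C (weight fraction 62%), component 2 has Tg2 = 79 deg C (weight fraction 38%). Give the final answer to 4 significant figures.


1/Tg = w1/Tg1 + w2/Tg2 (in Kelvin)
Tg1 = 291.15 K, Tg2 = 352.15 K
1/Tg = 0.62/291.15 + 0.38/352.15
Tg = 311.7 K


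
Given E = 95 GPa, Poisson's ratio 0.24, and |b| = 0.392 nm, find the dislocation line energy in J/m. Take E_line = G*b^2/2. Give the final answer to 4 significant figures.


Step 1: G = E / (2*(1+nu))
G = 95 / (2*(1+0.24)) = 38.3065 GPa = 3.83065e+10 Pa
Step 2: E_line = G*b^2/2
b = 0.392 nm = 3.92e-10 m
E_line = 0.5 * 3.83065e+10 * (3.92e-10)^2 = 2.943e-09 J/m


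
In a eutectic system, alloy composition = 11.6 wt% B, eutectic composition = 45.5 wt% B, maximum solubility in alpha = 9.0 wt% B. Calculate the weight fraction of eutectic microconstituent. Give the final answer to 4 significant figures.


f_primary = (C_e - C0) / (C_e - C_alpha_max)
f_primary = (45.5 - 11.6) / (45.5 - 9.0)
f_primary = 0.928767
f_eutectic = 1 - 0.928767 = 0.07123


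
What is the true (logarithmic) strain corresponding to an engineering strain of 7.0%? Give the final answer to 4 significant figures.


epsilon_true = ln(1 + epsilon_eng)
epsilon_true = ln(1 + 0.07)
epsilon_true = 0.06766


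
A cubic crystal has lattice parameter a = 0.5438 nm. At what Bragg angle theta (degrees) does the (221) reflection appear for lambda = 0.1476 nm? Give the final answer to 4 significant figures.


d = a / sqrt(h^2+k^2+l^2)
d = 0.5438 / sqrt(9) = 0.181267 nm
lambda = 2*d*sin(theta)  =>  sin(theta) = lambda / (2*d)
sin(theta) = 0.1476 / (2 * 0.181267) = 0.407135
theta = 24.02 deg


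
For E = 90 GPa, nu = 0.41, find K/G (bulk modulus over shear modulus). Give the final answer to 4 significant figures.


G = E / (2*(1+nu))
G = 90 / (2*(1+0.41)) = 31.9149 GPa
K = E / (3*(1-2*nu))
K = 90 / (3*(1-2*0.41)) = 166.667 GPa
K/G = 166.667 / 31.9149 = 5.222


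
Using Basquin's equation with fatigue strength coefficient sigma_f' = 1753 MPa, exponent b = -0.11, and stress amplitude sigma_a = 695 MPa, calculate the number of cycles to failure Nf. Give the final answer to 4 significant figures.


sigma_a = sigma_f' * (2*Nf)^b
2*Nf = (sigma_a / sigma_f')^(1/b)
2*Nf = (695 / 1753)^(1/-0.11)
2*Nf = 4494.7
Nf = 2247 cycles


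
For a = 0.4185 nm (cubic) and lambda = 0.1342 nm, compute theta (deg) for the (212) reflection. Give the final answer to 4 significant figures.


d = a / sqrt(h^2+k^2+l^2)
d = 0.4185 / sqrt(9) = 0.1395 nm
lambda = 2*d*sin(theta)  =>  sin(theta) = lambda / (2*d)
sin(theta) = 0.1342 / (2 * 0.1395) = 0.481004
theta = 28.75 deg


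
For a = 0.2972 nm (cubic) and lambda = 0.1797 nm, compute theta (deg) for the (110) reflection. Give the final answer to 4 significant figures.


d = a / sqrt(h^2+k^2+l^2)
d = 0.2972 / sqrt(2) = 0.210152 nm
lambda = 2*d*sin(theta)  =>  sin(theta) = lambda / (2*d)
sin(theta) = 0.1797 / (2 * 0.210152) = 0.427547
theta = 25.31 deg


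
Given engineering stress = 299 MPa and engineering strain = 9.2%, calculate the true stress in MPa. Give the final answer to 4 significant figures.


sigma_true = sigma_eng * (1 + epsilon_eng)
sigma_true = 299 * (1 + 0.092)
sigma_true = 326.5 MPa


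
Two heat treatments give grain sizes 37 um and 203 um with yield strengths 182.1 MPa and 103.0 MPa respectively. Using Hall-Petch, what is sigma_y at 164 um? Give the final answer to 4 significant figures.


sigma_y = sigma0 + k / sqrt(d)
1/sqrt(d1) = 1/sqrt(3.7e-05) = 164.399;  1/sqrt(d2) = 70.1862
k = (sigma1 - sigma2) / (1/sqrt(d1) - 1/sqrt(d2)) = (182.1 - 103.0) / (164.399 - 70.1862) = 0.839589 MPa*m^0.5
sigma0 = sigma1 - k/sqrt(d1) = 182.1 - 0.839589*164.399 = 44.0724 MPa
sigma_y(d3) = 44.0724 + 0.839589 / sqrt(1.64e-04) = 109.6 MPa


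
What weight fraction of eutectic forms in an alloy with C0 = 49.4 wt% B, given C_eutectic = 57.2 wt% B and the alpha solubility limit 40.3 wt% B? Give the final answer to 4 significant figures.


f_primary = (C_e - C0) / (C_e - C_alpha_max)
f_primary = (57.2 - 49.4) / (57.2 - 40.3)
f_primary = 0.461538
f_eutectic = 1 - 0.461538 = 0.5385


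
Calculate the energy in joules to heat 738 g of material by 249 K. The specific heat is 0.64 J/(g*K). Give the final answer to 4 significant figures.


Q = m * cp * dT
Q = 738 * 0.64 * 249
Q = 117600 J


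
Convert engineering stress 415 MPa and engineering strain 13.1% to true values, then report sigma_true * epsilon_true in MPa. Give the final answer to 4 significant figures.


sigma_true = sigma_eng * (1 + epsilon_eng)
sigma_true = 415 * (1 + 0.131) = 469.365 MPa
epsilon_true = ln(1 + epsilon_eng)
epsilon_true = ln(1 + 0.131) = 0.123102
sigma_true * epsilon_true = 469.365 * 0.123102 = 57.78 MPa


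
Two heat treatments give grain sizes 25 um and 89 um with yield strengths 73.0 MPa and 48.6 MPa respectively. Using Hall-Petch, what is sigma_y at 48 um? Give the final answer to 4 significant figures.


sigma_y = sigma0 + k / sqrt(d)
1/sqrt(d1) = 1/sqrt(2.5e-05) = 200;  1/sqrt(d2) = 106
k = (sigma1 - sigma2) / (1/sqrt(d1) - 1/sqrt(d2)) = (73.0 - 48.6) / (200 - 106) = 0.259574 MPa*m^0.5
sigma0 = sigma1 - k/sqrt(d1) = 73.0 - 0.259574*200 = 21.0852 MPa
sigma_y(d3) = 21.0852 + 0.259574 / sqrt(4.8e-05) = 58.55 MPa


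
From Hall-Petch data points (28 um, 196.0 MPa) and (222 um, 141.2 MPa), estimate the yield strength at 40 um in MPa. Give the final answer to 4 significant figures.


sigma_y = sigma0 + k / sqrt(d)
1/sqrt(d1) = 1/sqrt(2.8e-05) = 188.982;  1/sqrt(d2) = 67.1156
k = (sigma1 - sigma2) / (1/sqrt(d1) - 1/sqrt(d2)) = (196.0 - 141.2) / (188.982 - 67.1156) = 0.449672 MPa*m^0.5
sigma0 = sigma1 - k/sqrt(d1) = 196.0 - 0.449672*188.982 = 111.02 MPa
sigma_y(d3) = 111.02 + 0.449672 / sqrt(4e-05) = 182.1 MPa


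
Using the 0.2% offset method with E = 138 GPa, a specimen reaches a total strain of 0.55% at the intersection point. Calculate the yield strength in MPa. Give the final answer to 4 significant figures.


Offset strain = 0.002
Elastic strain at yield = total_strain - offset = 5.5e-03 - 0.002 = 3.5e-03
sigma_y = E * elastic_strain = 138000 * 3.5e-03
sigma_y = 483 MPa


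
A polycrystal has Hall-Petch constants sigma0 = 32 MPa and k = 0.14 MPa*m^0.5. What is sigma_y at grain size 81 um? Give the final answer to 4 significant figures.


sigma_y = sigma0 + k / sqrt(d)
d = 81 um = 8.1e-05 m
sigma_y = 32 + 0.14 / sqrt(8.1e-05)
sigma_y = 47.56 MPa


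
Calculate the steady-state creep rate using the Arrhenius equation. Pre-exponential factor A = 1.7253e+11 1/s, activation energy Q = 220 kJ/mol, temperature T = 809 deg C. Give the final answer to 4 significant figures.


rate = A * exp(-Q / (R*T))
T = 809 + 273.15 = 1082.15 K
rate = 1.7253e+11 * exp(-220e3 / (8.314 * 1082.15))
rate = 4.142 1/s


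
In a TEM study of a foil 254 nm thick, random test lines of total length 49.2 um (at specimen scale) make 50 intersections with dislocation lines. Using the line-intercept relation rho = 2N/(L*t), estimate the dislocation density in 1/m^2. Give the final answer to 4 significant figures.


rho = 2N / (L * t)
L = 49.2 um = 4.92e-05 m, t = 254 nm = 2.54e-07 m
rho = 2 * 50 / (4.92e-05 * 2.54e-07)
rho = 8.002e+12 1/m^2


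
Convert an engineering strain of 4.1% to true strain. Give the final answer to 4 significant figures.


epsilon_true = ln(1 + epsilon_eng)
epsilon_true = ln(1 + 0.041)
epsilon_true = 0.04018


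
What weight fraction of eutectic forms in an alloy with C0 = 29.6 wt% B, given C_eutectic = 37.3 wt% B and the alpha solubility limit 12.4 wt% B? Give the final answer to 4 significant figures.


f_primary = (C_e - C0) / (C_e - C_alpha_max)
f_primary = (37.3 - 29.6) / (37.3 - 12.4)
f_primary = 0.309237
f_eutectic = 1 - 0.309237 = 0.6908


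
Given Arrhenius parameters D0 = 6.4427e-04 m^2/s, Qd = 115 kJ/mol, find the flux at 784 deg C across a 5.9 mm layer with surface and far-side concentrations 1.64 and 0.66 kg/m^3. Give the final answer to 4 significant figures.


Step 1: D = D0 * exp(-Qd/(R*T))
T = 784 + 273.15 = 1057.15 K
D = 6.4427e-04 * exp(-115e3 / (8.314 * 1057.15)) = 1.3385e-09 m^2/s
Step 2: J = D * (C1 - C2) / dx
J = 1.3385e-09 * (1.64 - 0.66) / 5.9e-03
J = 2.223e-07 kg/(m^2*s)


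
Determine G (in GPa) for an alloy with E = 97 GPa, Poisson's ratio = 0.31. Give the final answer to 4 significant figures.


G = E / (2*(1+nu))
G = 97 / (2*(1+0.31))
G = 37.02 GPa


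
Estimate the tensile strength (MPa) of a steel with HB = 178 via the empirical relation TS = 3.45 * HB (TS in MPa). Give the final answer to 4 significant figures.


TS (MPa) = 3.45 * HB
TS = 3.45 * 178
TS = 614.1 MPa


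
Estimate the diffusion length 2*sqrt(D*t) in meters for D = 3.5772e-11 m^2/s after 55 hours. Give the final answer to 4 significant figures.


t = 55 hr = 198000 s
Diffusion length = 2*sqrt(D*t)
= 2*sqrt(3.5772e-11 * 198000)
= 5.323e-03 m


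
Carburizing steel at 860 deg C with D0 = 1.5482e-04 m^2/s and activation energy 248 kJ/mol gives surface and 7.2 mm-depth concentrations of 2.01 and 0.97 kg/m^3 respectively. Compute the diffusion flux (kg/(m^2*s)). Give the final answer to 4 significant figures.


Step 1: D = D0 * exp(-Qd/(R*T))
T = 860 + 273.15 = 1133.15 K
D = 1.5482e-04 * exp(-248e3 / (8.314 * 1133.15)) = 5.72001e-16 m^2/s
Step 2: J = D * (C1 - C2) / dx
J = 5.72001e-16 * (2.01 - 0.97) / 7.2e-03
J = 8.262e-14 kg/(m^2*s)


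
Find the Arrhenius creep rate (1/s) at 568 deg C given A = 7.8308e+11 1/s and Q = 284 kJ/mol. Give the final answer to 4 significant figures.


rate = A * exp(-Q / (R*T))
T = 568 + 273.15 = 841.15 K
rate = 7.8308e+11 * exp(-284e3 / (8.314 * 841.15))
rate = 1.807e-06 1/s


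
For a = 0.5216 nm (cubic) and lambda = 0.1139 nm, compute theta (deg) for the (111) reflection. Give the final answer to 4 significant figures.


d = a / sqrt(h^2+k^2+l^2)
d = 0.5216 / sqrt(3) = 0.301146 nm
lambda = 2*d*sin(theta)  =>  sin(theta) = lambda / (2*d)
sin(theta) = 0.1139 / (2 * 0.301146) = 0.189111
theta = 10.9 deg


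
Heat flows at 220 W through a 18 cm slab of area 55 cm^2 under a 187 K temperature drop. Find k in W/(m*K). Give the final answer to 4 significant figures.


k = Q*L / (A*dT)
L = 0.18 m, A = 5.5e-03 m^2
k = 220 * 0.18 / (5.5e-03 * 187)
k = 38.5 W/(m*K)


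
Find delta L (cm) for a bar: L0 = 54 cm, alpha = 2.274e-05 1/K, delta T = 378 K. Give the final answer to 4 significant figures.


dL = L0 * alpha * dT
dL = 54 * 2.274e-05 * 378
dL = 0.4642 cm


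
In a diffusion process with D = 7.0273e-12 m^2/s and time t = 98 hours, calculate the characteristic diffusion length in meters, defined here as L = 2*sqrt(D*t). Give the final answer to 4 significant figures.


t = 98 hr = 352800 s
Diffusion length = 2*sqrt(D*t)
= 2*sqrt(7.0273e-12 * 352800)
= 3.149e-03 m


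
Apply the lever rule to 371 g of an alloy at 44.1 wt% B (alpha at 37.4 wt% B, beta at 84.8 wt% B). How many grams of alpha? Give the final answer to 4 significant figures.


f_alpha = (C_beta - C0) / (C_beta - C_alpha)
f_alpha = (84.8 - 44.1) / (84.8 - 37.4) = 0.85865
m_alpha = f_alpha * m_total = 0.85865 * 371 = 318.6 g


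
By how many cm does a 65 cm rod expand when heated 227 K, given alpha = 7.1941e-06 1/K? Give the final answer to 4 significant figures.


dL = L0 * alpha * dT
dL = 65 * 7.1941e-06 * 227
dL = 0.1061 cm


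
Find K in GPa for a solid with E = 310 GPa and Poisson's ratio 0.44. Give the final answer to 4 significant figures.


K = E / (3*(1-2*nu))
K = 310 / (3*(1-2*0.44))
K = 861.1 GPa


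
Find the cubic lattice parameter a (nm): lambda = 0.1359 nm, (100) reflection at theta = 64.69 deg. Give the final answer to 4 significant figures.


d = lambda / (2*sin(theta))
d = 0.1359 / (2*sin(64.69 deg))
d = 0.0751653 nm
a = d * sqrt(h^2+k^2+l^2) = 0.0751653 * sqrt(1)
a = 0.07517 nm


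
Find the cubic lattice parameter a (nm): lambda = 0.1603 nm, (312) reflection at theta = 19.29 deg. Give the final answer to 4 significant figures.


d = lambda / (2*sin(theta))
d = 0.1603 / (2*sin(19.29 deg))
d = 0.242622 nm
a = d * sqrt(h^2+k^2+l^2) = 0.242622 * sqrt(14)
a = 0.9078 nm


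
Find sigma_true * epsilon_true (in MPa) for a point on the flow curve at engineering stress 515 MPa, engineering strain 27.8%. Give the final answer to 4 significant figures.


sigma_true = sigma_eng * (1 + epsilon_eng)
sigma_true = 515 * (1 + 0.278) = 658.17 MPa
epsilon_true = ln(1 + epsilon_eng)
epsilon_true = ln(1 + 0.278) = 0.245296
sigma_true * epsilon_true = 658.17 * 0.245296 = 161.4 MPa


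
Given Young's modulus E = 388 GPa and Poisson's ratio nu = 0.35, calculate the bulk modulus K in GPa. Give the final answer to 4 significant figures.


K = E / (3*(1-2*nu))
K = 388 / (3*(1-2*0.35))
K = 431.1 GPa


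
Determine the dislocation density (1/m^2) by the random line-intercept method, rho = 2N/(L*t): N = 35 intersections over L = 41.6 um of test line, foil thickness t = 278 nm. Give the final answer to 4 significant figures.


rho = 2N / (L * t)
L = 41.6 um = 4.16e-05 m, t = 278 nm = 2.78e-07 m
rho = 2 * 35 / (4.16e-05 * 2.78e-07)
rho = 6.053e+12 1/m^2


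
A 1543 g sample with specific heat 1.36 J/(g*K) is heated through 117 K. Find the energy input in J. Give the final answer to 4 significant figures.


Q = m * cp * dT
Q = 1543 * 1.36 * 117
Q = 245500 J


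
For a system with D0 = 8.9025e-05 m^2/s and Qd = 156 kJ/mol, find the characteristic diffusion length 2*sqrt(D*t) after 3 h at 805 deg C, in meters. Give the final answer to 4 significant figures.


Step 1: D = D0 * exp(-Qd/(R*T))
T = 1078.15 K
D = 8.9025e-05 * exp(-156e3 / (8.314 * 1078.15)) = 2.46201e-12 m^2/s
Step 2: L = 2*sqrt(D*t)
t = 3 h = 10800 s
L = 2*sqrt(2.46201e-12 * 10800) = 3.261e-04 m


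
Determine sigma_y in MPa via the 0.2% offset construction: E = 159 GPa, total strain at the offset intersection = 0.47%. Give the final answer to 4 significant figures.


Offset strain = 0.002
Elastic strain at yield = total_strain - offset = 4.7e-03 - 0.002 = 2.7e-03
sigma_y = E * elastic_strain = 159000 * 2.7e-03
sigma_y = 429.3 MPa


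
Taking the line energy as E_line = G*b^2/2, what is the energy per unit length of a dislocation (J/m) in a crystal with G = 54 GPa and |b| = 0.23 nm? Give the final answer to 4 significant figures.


E = G*b^2/2
b = 0.23 nm = 2.3e-10 m
G = 54 GPa = 5.4e+10 Pa
E = 0.5 * 5.4e+10 * (2.3e-10)^2
E = 1.428e-09 J/m


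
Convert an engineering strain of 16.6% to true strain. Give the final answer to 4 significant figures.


epsilon_true = ln(1 + epsilon_eng)
epsilon_true = ln(1 + 0.166)
epsilon_true = 0.1536


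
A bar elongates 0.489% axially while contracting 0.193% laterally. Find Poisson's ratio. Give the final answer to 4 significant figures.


nu = -epsilon_lat / epsilon_axial
Lateral strain is contraction (negative), so using magnitudes:
nu = 0.193 / 0.489
nu = 0.3947


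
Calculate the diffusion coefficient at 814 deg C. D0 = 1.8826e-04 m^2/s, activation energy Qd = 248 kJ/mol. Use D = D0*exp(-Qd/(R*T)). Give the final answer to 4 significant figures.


D = D0 * exp(-Qd / (R*T))
T = 1087.15 K
D = 1.8826e-04 * exp(-248e3 / (8.314 * 1087.15))
D = 2.283e-16 m^2/s


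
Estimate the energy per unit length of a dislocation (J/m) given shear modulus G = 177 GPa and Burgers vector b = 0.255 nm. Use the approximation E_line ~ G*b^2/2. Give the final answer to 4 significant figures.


E = G*b^2/2
b = 0.255 nm = 2.55e-10 m
G = 177 GPa = 1.77e+11 Pa
E = 0.5 * 1.77e+11 * (2.55e-10)^2
E = 5.755e-09 J/m


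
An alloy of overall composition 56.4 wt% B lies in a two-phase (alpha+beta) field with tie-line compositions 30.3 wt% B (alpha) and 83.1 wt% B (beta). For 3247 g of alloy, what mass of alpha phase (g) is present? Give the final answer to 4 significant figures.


f_alpha = (C_beta - C0) / (C_beta - C_alpha)
f_alpha = (83.1 - 56.4) / (83.1 - 30.3) = 0.505682
m_alpha = f_alpha * m_total = 0.505682 * 3247 = 1642 g


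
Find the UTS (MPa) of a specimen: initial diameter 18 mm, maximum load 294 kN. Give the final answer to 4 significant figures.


A0 = pi*(d/2)^2 = pi*(18/2)^2 = 254.469 mm^2
UTS = F_max / A0 = 294*1000 / 254.469
UTS = 1155 MPa


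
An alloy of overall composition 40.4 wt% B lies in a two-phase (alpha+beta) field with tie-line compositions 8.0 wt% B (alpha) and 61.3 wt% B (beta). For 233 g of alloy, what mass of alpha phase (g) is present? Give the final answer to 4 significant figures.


f_alpha = (C_beta - C0) / (C_beta - C_alpha)
f_alpha = (61.3 - 40.4) / (61.3 - 8.0) = 0.39212
m_alpha = f_alpha * m_total = 0.39212 * 233 = 91.36 g


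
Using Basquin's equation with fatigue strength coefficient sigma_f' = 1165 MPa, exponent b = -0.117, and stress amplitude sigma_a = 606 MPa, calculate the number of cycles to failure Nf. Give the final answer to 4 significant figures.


sigma_a = sigma_f' * (2*Nf)^b
2*Nf = (sigma_a / sigma_f')^(1/b)
2*Nf = (606 / 1165)^(1/-0.117)
2*Nf = 266.745
Nf = 133.4 cycles


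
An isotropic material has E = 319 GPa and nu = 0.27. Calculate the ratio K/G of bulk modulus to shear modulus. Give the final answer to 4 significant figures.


G = E / (2*(1+nu))
G = 319 / (2*(1+0.27)) = 125.591 GPa
K = E / (3*(1-2*nu))
K = 319 / (3*(1-2*0.27)) = 231.159 GPa
K/G = 231.159 / 125.591 = 1.841


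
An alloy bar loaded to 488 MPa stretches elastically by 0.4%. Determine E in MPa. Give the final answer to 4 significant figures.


E = sigma / epsilon
epsilon = 0.4% = 4e-03
E = 488 / 4e-03
E = 122000 MPa


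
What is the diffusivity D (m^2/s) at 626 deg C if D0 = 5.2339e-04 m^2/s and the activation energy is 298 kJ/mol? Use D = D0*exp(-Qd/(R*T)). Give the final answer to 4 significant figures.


D = D0 * exp(-Qd / (R*T))
T = 899.15 K
D = 5.2339e-04 * exp(-298e3 / (8.314 * 899.15))
D = 2.549e-21 m^2/s


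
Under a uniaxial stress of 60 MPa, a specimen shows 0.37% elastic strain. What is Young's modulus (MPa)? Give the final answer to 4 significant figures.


E = sigma / epsilon
epsilon = 0.37% = 3.7e-03
E = 60 / 3.7e-03
E = 16220 MPa


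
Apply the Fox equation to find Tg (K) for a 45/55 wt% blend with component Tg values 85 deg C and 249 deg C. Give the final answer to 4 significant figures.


1/Tg = w1/Tg1 + w2/Tg2 (in Kelvin)
Tg1 = 358.15 K, Tg2 = 522.15 K
1/Tg = 0.45/358.15 + 0.55/522.15
Tg = 432.9 K


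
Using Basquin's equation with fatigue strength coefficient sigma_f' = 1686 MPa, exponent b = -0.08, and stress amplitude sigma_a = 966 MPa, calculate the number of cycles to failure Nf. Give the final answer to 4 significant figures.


sigma_a = sigma_f' * (2*Nf)^b
2*Nf = (sigma_a / sigma_f')^(1/b)
2*Nf = (966 / 1686)^(1/-0.08)
2*Nf = 1055.61
Nf = 527.8 cycles


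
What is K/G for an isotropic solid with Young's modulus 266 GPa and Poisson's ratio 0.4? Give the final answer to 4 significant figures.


G = E / (2*(1+nu))
G = 266 / (2*(1+0.4)) = 95 GPa
K = E / (3*(1-2*nu))
K = 266 / (3*(1-2*0.4)) = 443.333 GPa
K/G = 443.333 / 95 = 4.667


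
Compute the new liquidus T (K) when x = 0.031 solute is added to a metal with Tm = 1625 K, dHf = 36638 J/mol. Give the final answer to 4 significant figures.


dT = R*Tm^2*x / dHf
dT = 8.314 * 1625^2 * 0.031 / 36638
dT = 18.5758 K
T_new = 1625 - 18.5758 = 1606 K


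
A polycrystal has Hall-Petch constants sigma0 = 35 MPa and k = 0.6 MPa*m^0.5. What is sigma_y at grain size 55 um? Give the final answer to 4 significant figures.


sigma_y = sigma0 + k / sqrt(d)
d = 55 um = 5.5e-05 m
sigma_y = 35 + 0.6 / sqrt(5.5e-05)
sigma_y = 115.9 MPa


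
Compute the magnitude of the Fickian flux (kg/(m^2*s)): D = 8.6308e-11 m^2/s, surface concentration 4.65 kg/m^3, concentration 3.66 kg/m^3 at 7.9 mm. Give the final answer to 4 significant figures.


J = -D * (dC/dx) = D * (C1 - C2) / dx
J = 8.6308e-11 * (4.65 - 3.66) / 7.9e-03
J = 1.082e-08 kg/(m^2*s)


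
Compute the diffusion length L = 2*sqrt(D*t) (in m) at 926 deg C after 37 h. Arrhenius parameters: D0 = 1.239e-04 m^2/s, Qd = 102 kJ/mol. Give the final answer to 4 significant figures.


Step 1: D = D0 * exp(-Qd/(R*T))
T = 1199.15 K
D = 1.239e-04 * exp(-102e3 / (8.314 * 1199.15)) = 4.46498e-09 m^2/s
Step 2: L = 2*sqrt(D*t)
t = 37 h = 133200 s
L = 2*sqrt(4.46498e-09 * 133200) = 0.04877 m


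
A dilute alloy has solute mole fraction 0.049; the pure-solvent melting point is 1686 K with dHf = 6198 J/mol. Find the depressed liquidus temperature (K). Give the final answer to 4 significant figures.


dT = R*Tm^2*x / dHf
dT = 8.314 * 1686^2 * 0.049 / 6198
dT = 186.84 K
T_new = 1686 - 186.84 = 1499 K


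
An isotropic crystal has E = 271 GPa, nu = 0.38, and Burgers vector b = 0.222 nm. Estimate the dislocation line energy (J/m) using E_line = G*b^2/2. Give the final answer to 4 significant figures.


Step 1: G = E / (2*(1+nu))
G = 271 / (2*(1+0.38)) = 98.1884 GPa = 9.81884e+10 Pa
Step 2: E_line = G*b^2/2
b = 0.222 nm = 2.22e-10 m
E_line = 0.5 * 9.81884e+10 * (2.22e-10)^2 = 2.42e-09 J/m


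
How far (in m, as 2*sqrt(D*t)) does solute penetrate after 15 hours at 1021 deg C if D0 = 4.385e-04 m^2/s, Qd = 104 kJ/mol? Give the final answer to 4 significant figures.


Step 1: D = D0 * exp(-Qd/(R*T))
T = 1294.15 K
D = 4.385e-04 * exp(-104e3 / (8.314 * 1294.15)) = 2.78072e-08 m^2/s
Step 2: L = 2*sqrt(D*t)
t = 15 h = 54000 s
L = 2*sqrt(2.78072e-08 * 54000) = 0.0775 m


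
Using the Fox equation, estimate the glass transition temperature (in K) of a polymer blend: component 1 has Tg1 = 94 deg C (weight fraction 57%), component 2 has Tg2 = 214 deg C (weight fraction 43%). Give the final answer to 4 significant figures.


1/Tg = w1/Tg1 + w2/Tg2 (in Kelvin)
Tg1 = 367.15 K, Tg2 = 487.15 K
1/Tg = 0.57/367.15 + 0.43/487.15
Tg = 410.6 K


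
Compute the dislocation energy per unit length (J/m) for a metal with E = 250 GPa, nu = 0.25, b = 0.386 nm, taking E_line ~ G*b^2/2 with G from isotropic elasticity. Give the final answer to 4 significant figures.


Step 1: G = E / (2*(1+nu))
G = 250 / (2*(1+0.25)) = 100 GPa = 1e+11 Pa
Step 2: E_line = G*b^2/2
b = 0.386 nm = 3.86e-10 m
E_line = 0.5 * 1e+11 * (3.86e-10)^2 = 7.45e-09 J/m


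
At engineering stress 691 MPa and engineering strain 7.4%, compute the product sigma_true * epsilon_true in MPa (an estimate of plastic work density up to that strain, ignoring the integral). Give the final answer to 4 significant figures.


sigma_true = sigma_eng * (1 + epsilon_eng)
sigma_true = 691 * (1 + 0.074) = 742.134 MPa
epsilon_true = ln(1 + epsilon_eng)
epsilon_true = ln(1 + 0.074) = 0.07139
sigma_true * epsilon_true = 742.134 * 0.07139 = 52.98 MPa


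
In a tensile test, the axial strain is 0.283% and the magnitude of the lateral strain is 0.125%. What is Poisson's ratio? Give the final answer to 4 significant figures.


nu = -epsilon_lat / epsilon_axial
Lateral strain is contraction (negative), so using magnitudes:
nu = 0.125 / 0.283
nu = 0.4417


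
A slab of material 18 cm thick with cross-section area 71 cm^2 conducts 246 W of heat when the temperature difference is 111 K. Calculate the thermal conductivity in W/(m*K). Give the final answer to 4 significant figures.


k = Q*L / (A*dT)
L = 0.18 m, A = 7.1e-03 m^2
k = 246 * 0.18 / (7.1e-03 * 111)
k = 56.19 W/(m*K)


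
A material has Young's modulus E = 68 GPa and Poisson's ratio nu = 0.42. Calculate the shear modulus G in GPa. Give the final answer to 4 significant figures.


G = E / (2*(1+nu))
G = 68 / (2*(1+0.42))
G = 23.94 GPa


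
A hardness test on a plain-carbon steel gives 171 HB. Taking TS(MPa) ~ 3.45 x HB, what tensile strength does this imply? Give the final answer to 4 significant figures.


TS (MPa) = 3.45 * HB
TS = 3.45 * 171
TS = 590 MPa


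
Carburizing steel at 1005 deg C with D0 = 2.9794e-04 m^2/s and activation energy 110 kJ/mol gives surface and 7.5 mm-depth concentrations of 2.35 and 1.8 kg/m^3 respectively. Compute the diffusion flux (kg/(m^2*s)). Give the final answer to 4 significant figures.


Step 1: D = D0 * exp(-Qd/(R*T))
T = 1005 + 273.15 = 1278.15 K
D = 2.9794e-04 * exp(-110e3 / (8.314 * 1278.15)) = 9.5182e-09 m^2/s
Step 2: J = D * (C1 - C2) / dx
J = 9.5182e-09 * (2.35 - 1.8) / 7.5e-03
J = 6.98e-07 kg/(m^2*s)


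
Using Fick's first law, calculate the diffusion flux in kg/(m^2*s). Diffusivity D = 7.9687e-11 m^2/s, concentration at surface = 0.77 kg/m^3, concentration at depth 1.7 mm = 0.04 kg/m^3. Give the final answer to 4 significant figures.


J = -D * (dC/dx) = D * (C1 - C2) / dx
J = 7.9687e-11 * (0.77 - 0.04) / 1.7e-03
J = 3.422e-08 kg/(m^2*s)


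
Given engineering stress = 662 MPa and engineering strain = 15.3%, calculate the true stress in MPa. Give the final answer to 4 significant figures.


sigma_true = sigma_eng * (1 + epsilon_eng)
sigma_true = 662 * (1 + 0.153)
sigma_true = 763.3 MPa


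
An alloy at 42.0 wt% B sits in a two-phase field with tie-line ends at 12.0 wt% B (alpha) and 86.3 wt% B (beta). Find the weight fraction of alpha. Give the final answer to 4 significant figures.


f_alpha = (C_beta - C0) / (C_beta - C_alpha)
f_alpha = (86.3 - 42.0) / (86.3 - 12.0)
f_alpha = 0.5962


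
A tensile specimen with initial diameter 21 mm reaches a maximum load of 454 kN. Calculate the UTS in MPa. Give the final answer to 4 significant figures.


A0 = pi*(d/2)^2 = pi*(21/2)^2 = 346.361 mm^2
UTS = F_max / A0 = 454*1000 / 346.361
UTS = 1311 MPa


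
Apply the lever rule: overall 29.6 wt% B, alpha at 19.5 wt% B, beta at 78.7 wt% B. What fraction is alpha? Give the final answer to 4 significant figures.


f_alpha = (C_beta - C0) / (C_beta - C_alpha)
f_alpha = (78.7 - 29.6) / (78.7 - 19.5)
f_alpha = 0.8294
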